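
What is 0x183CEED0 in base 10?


183CEED0 hex = 406646480 decimal

406646480


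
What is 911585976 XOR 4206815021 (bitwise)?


0b110110010101011011001010111000 ^ 0b11111010101111101110011100101101 = 0b11001100111010110101010110010101 = 3437974933

3437974933


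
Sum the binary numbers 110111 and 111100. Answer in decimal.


110111 + 111100 = 1110011 = 115

115


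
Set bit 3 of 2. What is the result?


2 | (1 << 3) = 2 | 8 = 10

10


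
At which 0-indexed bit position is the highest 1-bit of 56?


0b111000. Highest set bit at position 5

5


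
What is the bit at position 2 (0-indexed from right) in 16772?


0b100000110000100, position 2 = 1

1


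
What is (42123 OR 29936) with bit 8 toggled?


Step 1: 42123 | 29936 = 62715
Step 2: 62715 ^ (1 << 8) = 62715 ^ 256 = 62971

62971


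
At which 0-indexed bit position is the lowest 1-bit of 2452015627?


0b10010010001001101100101000001011. Lowest set bit at position 0

0


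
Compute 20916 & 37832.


0b101000110110100 & 0b1001001111001000 = 0b1000110000000 = 4480

4480


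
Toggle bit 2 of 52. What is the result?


52 ^ (1 << 2) = 52 ^ 4 = 48

48


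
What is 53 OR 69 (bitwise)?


0b110101 | 0b1000101 = 0b1110101 = 117

117


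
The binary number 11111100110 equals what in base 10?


11111100110 in decimal = 2022

2022


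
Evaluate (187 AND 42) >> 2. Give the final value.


Step 1: 187 & 42 = 42
Step 2: 42 >> 2 = 10

10


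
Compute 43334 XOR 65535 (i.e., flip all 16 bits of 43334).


43334 ^ 65535 = 22201

22201


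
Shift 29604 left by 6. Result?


0b111001110100100 << 6 = 0b111001110100100000000 = 1894656

1894656


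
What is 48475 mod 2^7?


48475 & 127 = 91

91


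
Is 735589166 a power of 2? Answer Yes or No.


0b101011110110000011001100101110. Multiple bits set => No

No


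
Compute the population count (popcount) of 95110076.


0b101101010110100001110111100 has 15 set bits

15


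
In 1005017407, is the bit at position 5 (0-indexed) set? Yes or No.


0b111011111001110101100100111111, bit 5 = 1. Yes

Yes


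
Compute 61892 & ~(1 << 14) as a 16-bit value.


61892 & ~(1 << 14) = 45508

45508


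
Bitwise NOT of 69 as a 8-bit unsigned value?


~0b1000101 = 0b10111010 = 186 (8-bit unsigned)

186


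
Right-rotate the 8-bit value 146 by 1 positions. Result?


Rotate 0b10010010 right by 1 (8-bit) = 0b1001001 = 73

73


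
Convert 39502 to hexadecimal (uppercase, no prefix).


39502 = 9A4E hex

9A4E


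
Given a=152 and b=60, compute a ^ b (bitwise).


152 ^ 60 = 164

164


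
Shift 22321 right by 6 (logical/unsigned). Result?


0b101011100110001 >> 6 = 0b101011100 = 348

348


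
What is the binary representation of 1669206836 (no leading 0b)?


1669206836 = 1100011011111100001001100110100 in binary

1100011011111100001001100110100


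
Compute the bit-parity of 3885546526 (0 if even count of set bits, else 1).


0b11100111100110001011110000011110 has 18 ones => parity 0

0


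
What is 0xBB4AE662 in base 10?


BB4AE662 hex = 3142248034 decimal

3142248034


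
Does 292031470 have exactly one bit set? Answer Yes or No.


0b10001011010000000101111101110. Multiple bits set => No

No


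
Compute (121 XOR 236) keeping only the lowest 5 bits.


Step 1: 121 ^ 236 = 149
Step 2: 149 & 31 = 21

21


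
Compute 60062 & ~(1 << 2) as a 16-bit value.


60062 & ~(1 << 2) = 60058

60058


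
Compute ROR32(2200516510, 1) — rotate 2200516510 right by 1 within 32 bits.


Rotate 0b10000011001010010011011110011110 right by 1 (32-bit) = 0b1000001100101001001101111001111 = 1100258255

1100258255


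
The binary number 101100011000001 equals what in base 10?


101100011000001 in decimal = 22721

22721


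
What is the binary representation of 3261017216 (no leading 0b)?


3261017216 = 11000010010111110010110010000000 in binary

11000010010111110010110010000000


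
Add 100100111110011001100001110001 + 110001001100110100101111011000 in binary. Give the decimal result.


100100111110011001100001110001 + 110001001100110100101111011000 = 1010110001011001110010001001001 = 1445782601

1445782601


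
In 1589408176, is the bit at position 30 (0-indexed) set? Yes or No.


0b1011110101111000111000110110000, bit 30 = 1. Yes

Yes


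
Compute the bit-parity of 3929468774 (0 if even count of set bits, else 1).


0b11101010001101101110111101100110 has 20 ones => parity 0

0


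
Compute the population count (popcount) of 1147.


0b10001111011 has 7 set bits

7


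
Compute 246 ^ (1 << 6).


246 ^ (1 << 6) = 246 ^ 64 = 182

182


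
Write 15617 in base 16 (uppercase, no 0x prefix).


15617 = 3D01 hex

3D01


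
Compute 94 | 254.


0b1011110 | 0b11111110 = 0b11111110 = 254

254


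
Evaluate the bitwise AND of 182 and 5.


0b10110110 & 0b101 = 0b100 = 4

4


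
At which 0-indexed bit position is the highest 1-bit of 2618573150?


0b10011100000101000100000101011110. Highest set bit at position 31

31


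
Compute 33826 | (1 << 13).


33826 | (1 << 13) = 33826 | 8192 = 42018

42018


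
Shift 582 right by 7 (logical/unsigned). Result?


0b1001000110 >> 7 = 0b100 = 4

4


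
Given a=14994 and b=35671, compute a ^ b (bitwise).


14994 ^ 35671 = 45509

45509


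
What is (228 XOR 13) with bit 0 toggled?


Step 1: 228 ^ 13 = 233
Step 2: 233 ^ (1 << 0) = 233 ^ 1 = 232

232


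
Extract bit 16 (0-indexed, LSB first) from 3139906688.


0b10111011001001110010110010000000, position 16 = 1

1


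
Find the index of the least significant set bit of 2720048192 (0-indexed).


0b10100010001000001010010001000000. Lowest set bit at position 6

6


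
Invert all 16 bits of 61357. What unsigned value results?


61357 ^ 65535 = 4178

4178


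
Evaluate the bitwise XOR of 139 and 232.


0b10001011 ^ 0b11101000 = 0b1100011 = 99

99


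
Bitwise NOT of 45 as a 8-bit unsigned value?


~0b101101 = 0b11010010 = 210 (8-bit unsigned)

210


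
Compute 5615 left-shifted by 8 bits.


0b1010111101111 << 8 = 0b101011110111100000000 = 1437440

1437440


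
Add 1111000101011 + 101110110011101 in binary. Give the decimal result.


1111000101011 + 101110110011101 = 111101111001000 = 31688

31688


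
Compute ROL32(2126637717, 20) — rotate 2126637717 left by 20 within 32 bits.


Rotate 0b1111110110000011110101010010101 left by 20 (32-bit) = 0b10101001010101111110110000011110 = 2841111582

2841111582


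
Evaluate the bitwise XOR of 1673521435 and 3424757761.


0b1100011101111111110100100011011 ^ 0b11001100001000011010100000000001 = 0b10101111100111100100000100011010 = 2946384154

2946384154


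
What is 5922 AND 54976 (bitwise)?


0b1011100100010 & 0b1101011011000000 = 0b1011000000000 = 5632

5632


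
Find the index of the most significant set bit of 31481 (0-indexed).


0b111101011111001. Highest set bit at position 14

14


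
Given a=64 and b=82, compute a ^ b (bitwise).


64 ^ 82 = 18

18


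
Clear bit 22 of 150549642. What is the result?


150549642 & ~(1 << 22) = 146355338

146355338


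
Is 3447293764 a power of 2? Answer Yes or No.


0b11001101011110011000011101000100. Multiple bits set => No

No


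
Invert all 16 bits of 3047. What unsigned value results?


3047 ^ 65535 = 62488

62488


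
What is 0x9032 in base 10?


9032 hex = 36914 decimal

36914


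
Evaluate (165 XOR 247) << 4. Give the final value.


Step 1: 165 ^ 247 = 82
Step 2: 82 << 4 = 1312

1312


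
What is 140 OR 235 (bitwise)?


0b10001100 | 0b11101011 = 0b11101111 = 239

239


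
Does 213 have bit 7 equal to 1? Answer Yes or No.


0b11010101, bit 7 = 1. Yes

Yes


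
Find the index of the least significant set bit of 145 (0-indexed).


0b10010001. Lowest set bit at position 0

0


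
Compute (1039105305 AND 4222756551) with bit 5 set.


Step 1: 1039105305 & 4222756551 = 966927361
Step 2: 966927361 | (1 << 5) = 966927361 | 32 = 966927393

966927393


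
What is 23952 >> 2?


0b101110110010000 >> 2 = 0b1011101100100 = 5988

5988


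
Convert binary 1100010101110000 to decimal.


1100010101110000 in decimal = 50544

50544


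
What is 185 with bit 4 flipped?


185 ^ (1 << 4) = 185 ^ 16 = 169

169


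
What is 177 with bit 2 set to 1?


177 | (1 << 2) = 177 | 4 = 181

181


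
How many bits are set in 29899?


0b111010011001011 has 9 set bits

9


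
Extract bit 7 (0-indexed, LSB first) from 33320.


0b1000001000101000, position 7 = 0

0


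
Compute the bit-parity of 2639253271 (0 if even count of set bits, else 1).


0b10011101010011111100111100010111 has 20 ones => parity 0

0


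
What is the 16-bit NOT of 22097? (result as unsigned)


~0b101011001010001 = 0b1010100110101110 = 43438 (16-bit unsigned)

43438


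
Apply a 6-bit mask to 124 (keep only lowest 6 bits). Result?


124 & 63 = 60

60


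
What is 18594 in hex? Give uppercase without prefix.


18594 = 48A2 hex

48A2


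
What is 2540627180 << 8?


0b10010111011011101110010011101100 << 8 = 0b1001011101101110111001001110110000000000 = 650400558080

650400558080


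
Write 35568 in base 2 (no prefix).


35568 = 1000101011110000 in binary

1000101011110000


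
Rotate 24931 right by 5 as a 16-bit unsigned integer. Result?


Rotate 0b110000101100011 right by 5 (16-bit) = 0b1101100001011 = 6923

6923


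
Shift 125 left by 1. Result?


0b1111101 << 1 = 0b11111010 = 250

250


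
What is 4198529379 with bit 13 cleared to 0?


4198529379 & ~(1 << 13) = 4198521187

4198521187


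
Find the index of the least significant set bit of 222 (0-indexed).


0b11011110. Lowest set bit at position 1

1


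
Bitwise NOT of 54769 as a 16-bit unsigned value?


~0b1101010111110001 = 0b10101000001110 = 10766 (16-bit unsigned)

10766


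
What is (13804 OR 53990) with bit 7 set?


Step 1: 13804 | 53990 = 63470
Step 2: 63470 | (1 << 7) = 63470 | 128 = 63470

63470


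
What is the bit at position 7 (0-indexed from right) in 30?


0b11110, position 7 = 0

0


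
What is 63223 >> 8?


0b1111011011110111 >> 8 = 0b11110110 = 246

246


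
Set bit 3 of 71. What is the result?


71 | (1 << 3) = 71 | 8 = 79

79


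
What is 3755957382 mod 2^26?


3755957382 & 67108863 = 64969862

64969862


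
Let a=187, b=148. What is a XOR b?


187 ^ 148 = 47

47


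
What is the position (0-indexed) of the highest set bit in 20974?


0b101000111101110. Highest set bit at position 14

14


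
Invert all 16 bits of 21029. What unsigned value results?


21029 ^ 65535 = 44506

44506


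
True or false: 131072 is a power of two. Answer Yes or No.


0b100000000000000000. Only one bit set => Yes

Yes


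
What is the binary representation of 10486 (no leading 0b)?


10486 = 10100011110110 in binary

10100011110110


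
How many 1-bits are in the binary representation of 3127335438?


0b10111010011001110101101000001110 has 17 set bits

17


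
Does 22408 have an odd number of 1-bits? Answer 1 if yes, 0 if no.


0b101011110001000 has 7 ones => parity 1

1


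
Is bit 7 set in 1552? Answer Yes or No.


0b11000010000, bit 7 = 0. No

No


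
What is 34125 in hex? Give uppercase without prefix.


34125 = 854D hex

854D


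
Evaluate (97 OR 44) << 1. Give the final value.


Step 1: 97 | 44 = 109
Step 2: 109 << 1 = 218

218


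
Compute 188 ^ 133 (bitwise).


0b10111100 ^ 0b10000101 = 0b111001 = 57

57


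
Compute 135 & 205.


0b10000111 & 0b11001101 = 0b10000101 = 133

133


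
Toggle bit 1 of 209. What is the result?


209 ^ (1 << 1) = 209 ^ 2 = 211

211


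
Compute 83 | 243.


0b1010011 | 0b11110011 = 0b11110011 = 243

243


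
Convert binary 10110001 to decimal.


10110001 in decimal = 177

177


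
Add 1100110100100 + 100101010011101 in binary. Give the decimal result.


1100110100100 + 100101010011101 = 110010001000001 = 25665

25665


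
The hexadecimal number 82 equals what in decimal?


82 hex = 130 decimal

130


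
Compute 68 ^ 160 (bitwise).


0b1000100 ^ 0b10100000 = 0b11100100 = 228

228


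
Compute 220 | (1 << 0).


220 | (1 << 0) = 220 | 1 = 221

221


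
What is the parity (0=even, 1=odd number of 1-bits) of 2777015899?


0b10100101100001011110011001011011 has 17 ones => parity 1

1


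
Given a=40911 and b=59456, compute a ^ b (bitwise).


40911 ^ 59456 = 30607

30607


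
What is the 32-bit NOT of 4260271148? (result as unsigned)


~0b11111101111011101001010000101100 = 0b10000100010110101111010011 = 34696147 (32-bit unsigned)

34696147


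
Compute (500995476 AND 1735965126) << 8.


Step 1: 500995476 & 1735965126 = 89690500
Step 2: 89690500 << 8 = 22960768000

22960768000


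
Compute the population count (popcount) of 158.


0b10011110 has 5 set bits

5


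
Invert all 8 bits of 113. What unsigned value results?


113 ^ 255 = 142

142


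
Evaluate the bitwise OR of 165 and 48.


0b10100101 | 0b110000 = 0b10110101 = 181

181


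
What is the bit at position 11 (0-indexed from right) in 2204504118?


0b10000011011001100001000000110110, position 11 = 0

0


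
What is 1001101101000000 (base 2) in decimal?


1001101101000000 in decimal = 39744

39744


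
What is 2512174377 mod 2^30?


2512174377 & 1073741823 = 364690729

364690729


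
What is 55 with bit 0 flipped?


55 ^ (1 << 0) = 55 ^ 1 = 54

54


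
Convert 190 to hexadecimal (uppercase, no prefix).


190 = BE hex

BE


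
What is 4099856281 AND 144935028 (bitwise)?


0b11110100010111101101011110011001 & 0b1000101000111000100001110100 = 0b101000000000010000 = 163856

163856


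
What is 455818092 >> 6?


0b11011001010110011101101101100 >> 6 = 0b11011001010110011101101 = 7122157

7122157


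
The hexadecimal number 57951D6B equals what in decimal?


57951D6B hex = 1469390187 decimal

1469390187


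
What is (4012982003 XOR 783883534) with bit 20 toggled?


Step 1: 4012982003 ^ 783883534 = 3246924797
Step 2: 3246924797 ^ (1 << 20) = 3246924797 ^ 1048576 = 3247973373

3247973373


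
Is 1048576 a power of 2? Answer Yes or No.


0b100000000000000000000. Only one bit set => Yes

Yes


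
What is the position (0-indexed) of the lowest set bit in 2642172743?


0b10011101011111000101101101000111. Lowest set bit at position 0

0


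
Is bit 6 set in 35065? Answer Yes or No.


0b1000100011111001, bit 6 = 1. Yes

Yes


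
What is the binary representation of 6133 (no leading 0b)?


6133 = 1011111110101 in binary

1011111110101


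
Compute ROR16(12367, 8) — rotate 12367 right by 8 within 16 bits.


Rotate 0b11000001001111 right by 8 (16-bit) = 0b100111100110000 = 20272

20272


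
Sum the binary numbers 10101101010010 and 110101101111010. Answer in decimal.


10101101010010 + 110101101111010 = 1001011011001100 = 38604

38604


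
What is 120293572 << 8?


0b111001010111000100011000100 << 8 = 0b11100101011100010001100010000000000 = 30795154432

30795154432


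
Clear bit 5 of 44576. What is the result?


44576 & ~(1 << 5) = 44544

44544


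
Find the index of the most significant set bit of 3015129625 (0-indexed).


0b10110011101101110011101000011001. Highest set bit at position 31

31


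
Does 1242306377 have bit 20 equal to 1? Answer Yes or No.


0b1001010000011000001011101001001, bit 20 = 0. No

No


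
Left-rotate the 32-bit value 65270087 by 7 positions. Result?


Rotate 0b11111000111111000101000111 left by 7 (32-bit) = 0b11110001111110001010001110000001 = 4059603841

4059603841


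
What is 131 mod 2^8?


131 & 255 = 131

131


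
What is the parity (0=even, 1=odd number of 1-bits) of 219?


0b11011011 has 6 ones => parity 0

0


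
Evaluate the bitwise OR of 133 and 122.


0b10000101 | 0b1111010 = 0b11111111 = 255

255


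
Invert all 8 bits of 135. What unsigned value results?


135 ^ 255 = 120

120


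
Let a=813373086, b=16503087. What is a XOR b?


813373086 ^ 16503087 = 813746097

813746097


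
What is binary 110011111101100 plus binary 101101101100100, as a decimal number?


110011111101100 + 101101101100100 = 1100001101010000 = 50000

50000


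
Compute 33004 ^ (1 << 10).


33004 ^ (1 << 10) = 33004 ^ 1024 = 34028

34028


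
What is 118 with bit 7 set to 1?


118 | (1 << 7) = 118 | 128 = 246

246


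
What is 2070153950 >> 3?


0b1111011011001000000101011011110 >> 3 = 0b1111011011001000000101011011 = 258769243

258769243


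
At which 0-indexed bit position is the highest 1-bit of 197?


0b11000101. Highest set bit at position 7

7


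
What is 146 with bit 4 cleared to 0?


146 & ~(1 << 4) = 130

130


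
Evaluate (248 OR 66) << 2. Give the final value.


Step 1: 248 | 66 = 250
Step 2: 250 << 2 = 1000

1000


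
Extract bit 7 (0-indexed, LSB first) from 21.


0b10101, position 7 = 0

0


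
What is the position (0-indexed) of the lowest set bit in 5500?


0b1010101111100. Lowest set bit at position 2

2


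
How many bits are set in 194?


0b11000010 has 3 set bits

3


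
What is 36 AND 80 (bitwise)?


0b100100 & 0b1010000 = 0b0 = 0

0


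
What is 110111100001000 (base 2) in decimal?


110111100001000 in decimal = 28424

28424


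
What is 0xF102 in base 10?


F102 hex = 61698 decimal

61698


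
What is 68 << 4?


0b1000100 << 4 = 0b10001000000 = 1088

1088


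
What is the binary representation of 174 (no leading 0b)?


174 = 10101110 in binary

10101110


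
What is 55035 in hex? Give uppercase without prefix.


55035 = D6FB hex

D6FB


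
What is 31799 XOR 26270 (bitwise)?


0b111110000110111 ^ 0b110011010011110 = 0b1101010101001 = 6825

6825


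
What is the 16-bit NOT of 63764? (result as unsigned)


~0b1111100100010100 = 0b11011101011 = 1771 (16-bit unsigned)

1771


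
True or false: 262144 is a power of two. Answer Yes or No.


0b1000000000000000000. Only one bit set => Yes

Yes


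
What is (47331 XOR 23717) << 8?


Step 1: 47331 ^ 23717 = 58438
Step 2: 58438 << 8 = 14960128

14960128


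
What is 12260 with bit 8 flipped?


12260 ^ (1 << 8) = 12260 ^ 256 = 12004

12004


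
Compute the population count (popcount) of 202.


0b11001010 has 4 set bits

4


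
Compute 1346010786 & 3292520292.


0b1010000001110100111111010100010 & 0b11000100001111111101111101100100 = 0b1000000001110100101111000100000 = 1077567008

1077567008


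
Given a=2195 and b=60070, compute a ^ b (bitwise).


2195 ^ 60070 = 57909

57909


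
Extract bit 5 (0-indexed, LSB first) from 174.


0b10101110, position 5 = 1

1


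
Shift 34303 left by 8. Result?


0b1000010111111111 << 8 = 0b100001011111111100000000 = 8781568

8781568


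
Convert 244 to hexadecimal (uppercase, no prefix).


244 = F4 hex

F4


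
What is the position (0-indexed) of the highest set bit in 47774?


0b1011101010011110. Highest set bit at position 15

15


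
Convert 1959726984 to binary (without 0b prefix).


1959726984 = 1110100110011110000111110001000 in binary

1110100110011110000111110001000


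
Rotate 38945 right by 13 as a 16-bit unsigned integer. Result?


Rotate 0b1001100000100001 right by 13 (16-bit) = 0b1100000100001100 = 49420

49420


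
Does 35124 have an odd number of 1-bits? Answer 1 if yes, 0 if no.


0b1000100100110100 has 6 ones => parity 0

0


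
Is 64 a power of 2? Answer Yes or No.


0b1000000. Only one bit set => Yes

Yes


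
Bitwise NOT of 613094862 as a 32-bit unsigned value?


~0b100100100010110001010111001110 = 0b11011011011101001110101000110001 = 3681872433 (32-bit unsigned)

3681872433


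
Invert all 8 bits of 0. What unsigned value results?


0 ^ 255 = 255

255


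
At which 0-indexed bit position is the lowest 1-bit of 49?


0b110001. Lowest set bit at position 0

0


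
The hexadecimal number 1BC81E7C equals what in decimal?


1BC81E7C hex = 466099836 decimal

466099836


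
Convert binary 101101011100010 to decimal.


101101011100010 in decimal = 23266

23266


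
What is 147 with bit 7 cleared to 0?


147 & ~(1 << 7) = 19

19


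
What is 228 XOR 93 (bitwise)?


0b11100100 ^ 0b1011101 = 0b10111001 = 185

185


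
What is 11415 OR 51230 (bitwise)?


0b10110010010111 | 0b1100100000011110 = 0b1110110010011111 = 60575

60575


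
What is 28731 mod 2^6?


28731 & 63 = 59

59


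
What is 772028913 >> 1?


0b101110000001000011100111110001 >> 1 = 0b10111000000100001110011111000 = 386014456

386014456


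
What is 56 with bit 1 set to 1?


56 | (1 << 1) = 56 | 2 = 58

58


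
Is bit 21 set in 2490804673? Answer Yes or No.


0b10010100011101101010100111000001, bit 21 = 1. Yes

Yes


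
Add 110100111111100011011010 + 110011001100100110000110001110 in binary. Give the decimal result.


110100111111100011011010 + 110011001100100110000110001110 = 110100000001100101101001101000 = 872831592

872831592


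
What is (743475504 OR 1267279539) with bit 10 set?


Step 1: 743475504 | 1267279539 = 1876537267
Step 2: 1876537267 | (1 << 10) = 1876537267 | 1024 = 1876537267

1876537267


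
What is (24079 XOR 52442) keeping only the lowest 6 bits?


Step 1: 24079 ^ 52442 = 37589
Step 2: 37589 & 63 = 21

21


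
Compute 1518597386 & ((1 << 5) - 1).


1518597386 & 31 = 10

10


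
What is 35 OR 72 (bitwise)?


0b100011 | 0b1001000 = 0b1101011 = 107

107


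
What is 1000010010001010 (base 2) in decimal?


1000010010001010 in decimal = 33930

33930


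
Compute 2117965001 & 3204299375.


0b1111110001111011001010011001001 & 0b10111110111111011011101001101111 = 0b111110001111011001000001001001 = 1044222025

1044222025


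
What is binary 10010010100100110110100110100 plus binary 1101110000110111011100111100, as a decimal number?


10010010100100110110100110100 + 1101110000110111011100111100 = 100000000101011110010001110000 = 538305648

538305648


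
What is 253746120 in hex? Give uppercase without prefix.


253746120 = F1FDBC8 hex

F1FDBC8


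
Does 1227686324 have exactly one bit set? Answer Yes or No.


0b1001001001011010000000110110100. Multiple bits set => No

No


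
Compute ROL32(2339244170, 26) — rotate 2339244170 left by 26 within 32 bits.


Rotate 0b10001011011011100000100010001010 left by 26 (32-bit) = 0b101010001011011011100000100010 = 707639330

707639330


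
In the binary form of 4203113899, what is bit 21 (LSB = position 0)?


0b11111010100001100110110110101011, position 21 = 0

0


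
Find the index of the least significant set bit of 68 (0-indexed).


0b1000100. Lowest set bit at position 2

2


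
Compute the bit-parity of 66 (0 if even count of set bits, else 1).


0b1000010 has 2 ones => parity 0

0


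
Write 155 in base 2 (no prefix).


155 = 10011011 in binary

10011011


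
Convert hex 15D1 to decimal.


15D1 hex = 5585 decimal

5585


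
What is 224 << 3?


0b11100000 << 3 = 0b11100000000 = 1792

1792


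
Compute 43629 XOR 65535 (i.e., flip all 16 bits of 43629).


43629 ^ 65535 = 21906

21906


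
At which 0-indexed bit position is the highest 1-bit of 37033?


0b1001000010101001. Highest set bit at position 15

15


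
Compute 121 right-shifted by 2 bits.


0b1111001 >> 2 = 0b11110 = 30

30


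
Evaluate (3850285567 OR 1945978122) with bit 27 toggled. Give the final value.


Step 1: 3850285567 | 1945978122 = 4160747007
Step 2: 4160747007 ^ (1 << 27) = 4160747007 ^ 134217728 = 4294964735

4294964735


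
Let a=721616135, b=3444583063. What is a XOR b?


721616135 ^ 3444583063 = 3864188816

3864188816


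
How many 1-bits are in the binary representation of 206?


0b11001110 has 5 set bits

5


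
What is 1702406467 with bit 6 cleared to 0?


1702406467 & ~(1 << 6) = 1702406403

1702406403


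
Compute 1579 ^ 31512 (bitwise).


0b11000101011 ^ 0b111101100011000 = 0b111110100110011 = 32051

32051


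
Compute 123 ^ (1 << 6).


123 ^ (1 << 6) = 123 ^ 64 = 59

59


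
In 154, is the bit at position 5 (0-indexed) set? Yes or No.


0b10011010, bit 5 = 0. No

No


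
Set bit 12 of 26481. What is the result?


26481 | (1 << 12) = 26481 | 4096 = 30577

30577


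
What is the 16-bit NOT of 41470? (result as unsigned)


~0b1010000111111110 = 0b101111000000001 = 24065 (16-bit unsigned)

24065


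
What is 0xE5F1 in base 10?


E5F1 hex = 58865 decimal

58865


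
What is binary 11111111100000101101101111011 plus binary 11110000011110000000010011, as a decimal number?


11111111100000101101101111011 + 11110000011110000000010011 = 100011101100100011101110001110 = 598883214

598883214


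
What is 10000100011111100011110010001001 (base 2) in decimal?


10000100011111100011110010001001 in decimal = 2222865545

2222865545


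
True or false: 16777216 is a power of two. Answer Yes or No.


0b1000000000000000000000000. Only one bit set => Yes

Yes


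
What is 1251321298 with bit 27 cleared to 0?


1251321298 & ~(1 << 27) = 1117103570

1117103570


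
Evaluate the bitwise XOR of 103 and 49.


0b1100111 ^ 0b110001 = 0b1010110 = 86

86


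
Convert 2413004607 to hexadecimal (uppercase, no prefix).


2413004607 = 8FD3873F hex

8FD3873F


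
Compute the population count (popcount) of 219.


0b11011011 has 6 set bits

6


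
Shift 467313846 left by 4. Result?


0b11011110110101010010010110110 << 4 = 0b110111101101010100100101101100000 = 7477021536

7477021536


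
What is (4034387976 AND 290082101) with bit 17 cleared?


Step 1: 4034387976 & 290082101 = 272777216
Step 2: 272777216 & ~(1 << 17) = 272646144

272646144


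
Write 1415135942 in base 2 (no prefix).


1415135942 = 1010100010110010100001011000110 in binary

1010100010110010100001011000110


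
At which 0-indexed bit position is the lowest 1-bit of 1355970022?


0b1010000110100100111010111100110. Lowest set bit at position 1

1


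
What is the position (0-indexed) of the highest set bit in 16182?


0b11111100110110. Highest set bit at position 13

13


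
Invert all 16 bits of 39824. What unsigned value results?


39824 ^ 65535 = 25711

25711


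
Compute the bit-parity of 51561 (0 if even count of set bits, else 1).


0b1100100101101001 has 8 ones => parity 0

0


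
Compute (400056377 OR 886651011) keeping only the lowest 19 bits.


Step 1: 400056377 | 886651011 = 936999099
Step 2: 936999099 & 524287 = 96443

96443


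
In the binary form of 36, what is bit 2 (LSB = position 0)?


0b100100, position 2 = 1

1


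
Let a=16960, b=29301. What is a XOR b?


16960 ^ 29301 = 12341

12341


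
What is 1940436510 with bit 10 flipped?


1940436510 ^ (1 << 10) = 1940436510 ^ 1024 = 1940435486

1940435486


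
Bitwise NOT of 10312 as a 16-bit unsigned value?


~0b10100001001000 = 0b1101011110110111 = 55223 (16-bit unsigned)

55223


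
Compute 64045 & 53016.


0b1111101000101101 & 0b1100111100011000 = 0b1100101000001000 = 51720

51720


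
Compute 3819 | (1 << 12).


3819 | (1 << 12) = 3819 | 4096 = 7915

7915


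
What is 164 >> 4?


0b10100100 >> 4 = 0b1010 = 10

10


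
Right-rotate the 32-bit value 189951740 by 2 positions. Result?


Rotate 0b1011010100100110111011111100 right by 2 (32-bit) = 0b10110101001001101110111111 = 47487935

47487935


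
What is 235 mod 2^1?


235 & 1 = 1

1


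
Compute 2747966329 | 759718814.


0b10100011110010101010001101111001 | 0b101101010010000110001110011110 = 0b10101111110010101110001111111111 = 2949309439

2949309439


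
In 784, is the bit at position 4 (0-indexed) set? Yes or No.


0b1100010000, bit 4 = 1. Yes

Yes


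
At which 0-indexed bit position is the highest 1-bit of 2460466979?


0b10010010101001111011111100100011. Highest set bit at position 31

31


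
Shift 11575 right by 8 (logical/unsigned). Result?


0b10110100110111 >> 8 = 0b101101 = 45

45


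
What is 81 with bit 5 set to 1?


81 | (1 << 5) = 81 | 32 = 113

113


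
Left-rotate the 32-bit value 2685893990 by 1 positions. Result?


Rotate 0b10100000000101110111110101100110 left by 1 (32-bit) = 0b1000000001011101111101011001101 = 1076820685

1076820685


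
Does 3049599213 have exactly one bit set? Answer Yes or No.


0b10110101110001010011000011101101. Multiple bits set => No

No


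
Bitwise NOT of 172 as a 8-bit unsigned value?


~0b10101100 = 0b1010011 = 83 (8-bit unsigned)

83


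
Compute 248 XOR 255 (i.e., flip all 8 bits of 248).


248 ^ 255 = 7

7


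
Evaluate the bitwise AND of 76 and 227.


0b1001100 & 0b11100011 = 0b1000000 = 64

64


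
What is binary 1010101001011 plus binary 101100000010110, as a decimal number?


1010101001011 + 101100000010110 = 110110101100001 = 28001

28001


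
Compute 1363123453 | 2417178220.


0b1010001001111111001110011111101 | 0b10010000000100110011011001101100 = 0b11010001001111111011111011111101 = 3510615805

3510615805


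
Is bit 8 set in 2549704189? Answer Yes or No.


0b10010111111110010110010111111101, bit 8 = 1. Yes

Yes


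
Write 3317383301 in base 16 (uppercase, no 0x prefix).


3317383301 = C5BB4085 hex

C5BB4085


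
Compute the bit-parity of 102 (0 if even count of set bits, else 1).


0b1100110 has 4 ones => parity 0

0


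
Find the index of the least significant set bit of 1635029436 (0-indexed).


0b1100001011101001001000110111100. Lowest set bit at position 2

2


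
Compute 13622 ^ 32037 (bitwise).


0b11010100110110 ^ 0b111110100100101 = 0b100100000010011 = 18451

18451


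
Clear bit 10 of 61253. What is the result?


61253 & ~(1 << 10) = 60229

60229


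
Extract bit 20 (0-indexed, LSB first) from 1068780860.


0b111111101101000100110100111100, position 20 = 1

1


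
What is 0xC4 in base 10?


C4 hex = 196 decimal

196


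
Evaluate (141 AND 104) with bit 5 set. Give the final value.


Step 1: 141 & 104 = 8
Step 2: 8 | (1 << 5) = 8 | 32 = 40

40


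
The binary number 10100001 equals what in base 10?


10100001 in decimal = 161

161


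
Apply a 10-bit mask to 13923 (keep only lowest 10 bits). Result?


13923 & 1023 = 611

611


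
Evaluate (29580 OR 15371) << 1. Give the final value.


Step 1: 29580 | 15371 = 32655
Step 2: 32655 << 1 = 65310

65310


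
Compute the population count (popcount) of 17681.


0b100010100010001 has 5 set bits

5


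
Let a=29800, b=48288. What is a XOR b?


29800 ^ 48288 = 51400

51400


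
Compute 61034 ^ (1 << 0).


61034 ^ (1 << 0) = 61034 ^ 1 = 61035

61035


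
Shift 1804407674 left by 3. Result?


0b1101011100011010001001101111010 << 3 = 0b1101011100011010001001101111010000 = 14435261392

14435261392


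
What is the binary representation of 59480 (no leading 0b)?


59480 = 1110100001011000 in binary

1110100001011000


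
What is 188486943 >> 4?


0b1011001111000001010100011111 >> 4 = 0b101100111100000101010001 = 11780433

11780433


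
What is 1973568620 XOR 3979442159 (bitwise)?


0b1110101101000100100010001101100 ^ 0b11101101001100010111011111101111 = 0b10011000100100110011001110000011 = 2559783811

2559783811


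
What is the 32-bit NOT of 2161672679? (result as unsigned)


~0b10000000110110001000000111100111 = 0b1111111001001110111111000011000 = 2133294616 (32-bit unsigned)

2133294616


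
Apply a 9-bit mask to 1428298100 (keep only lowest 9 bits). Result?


1428298100 & 511 = 372

372


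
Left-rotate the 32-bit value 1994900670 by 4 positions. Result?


Rotate 0b1110110111001111100010010111110 left by 4 (32-bit) = 0b1101110011111000100101111100111 = 1853639655

1853639655


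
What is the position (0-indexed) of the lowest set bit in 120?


0b1111000. Lowest set bit at position 3

3


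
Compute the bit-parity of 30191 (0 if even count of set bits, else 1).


0b111010111101111 has 12 ones => parity 0

0


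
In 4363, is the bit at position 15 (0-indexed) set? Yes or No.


0b1000100001011, bit 15 = 0. No

No


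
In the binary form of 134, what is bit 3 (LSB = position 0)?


0b10000110, position 3 = 0

0


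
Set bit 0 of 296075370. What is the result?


296075370 | (1 << 0) = 296075370 | 1 = 296075371

296075371


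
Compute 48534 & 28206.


0b1011110110010110 & 0b110111000101110 = 0b10110000000110 = 11270

11270


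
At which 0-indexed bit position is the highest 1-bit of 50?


0b110010. Highest set bit at position 5

5


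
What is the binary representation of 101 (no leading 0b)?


101 = 1100101 in binary

1100101


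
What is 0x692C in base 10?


692C hex = 26924 decimal

26924


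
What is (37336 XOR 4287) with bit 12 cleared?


Step 1: 37336 ^ 4287 = 33127
Step 2: 33127 & ~(1 << 12) = 33127

33127


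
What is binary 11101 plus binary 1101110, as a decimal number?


11101 + 1101110 = 10001011 = 139

139


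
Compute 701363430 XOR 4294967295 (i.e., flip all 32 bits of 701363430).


701363430 ^ 4294967295 = 3593603865

3593603865


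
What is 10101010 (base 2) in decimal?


10101010 in decimal = 170

170


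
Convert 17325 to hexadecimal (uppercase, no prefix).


17325 = 43AD hex

43AD


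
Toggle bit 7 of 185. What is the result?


185 ^ (1 << 7) = 185 ^ 128 = 57

57


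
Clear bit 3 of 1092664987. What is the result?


1092664987 & ~(1 << 3) = 1092664979

1092664979


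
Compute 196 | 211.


0b11000100 | 0b11010011 = 0b11010111 = 215

215


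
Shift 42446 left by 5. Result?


0b1010010111001110 << 5 = 0b101001011100111000000 = 1358272

1358272


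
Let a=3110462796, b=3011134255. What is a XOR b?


3110462796 ^ 3011134255 = 169846371

169846371


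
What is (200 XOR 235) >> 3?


Step 1: 200 ^ 235 = 35
Step 2: 35 >> 3 = 4

4


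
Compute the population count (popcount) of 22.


0b10110 has 3 set bits

3


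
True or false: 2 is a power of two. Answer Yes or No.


0b10. Only one bit set => Yes

Yes


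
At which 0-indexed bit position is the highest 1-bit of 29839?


0b111010010001111. Highest set bit at position 14

14


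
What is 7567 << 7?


0b1110110001111 << 7 = 0b11101100011110000000 = 968576

968576


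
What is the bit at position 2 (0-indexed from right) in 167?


0b10100111, position 2 = 1

1


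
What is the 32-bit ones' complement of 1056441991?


1056441991 ^ 4294967295 = 3238525304

3238525304


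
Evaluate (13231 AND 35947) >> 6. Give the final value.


Step 1: 13231 & 35947 = 43
Step 2: 43 >> 6 = 0

0


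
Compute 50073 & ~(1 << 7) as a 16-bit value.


50073 & ~(1 << 7) = 49945

49945


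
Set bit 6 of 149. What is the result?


149 | (1 << 6) = 149 | 64 = 213

213


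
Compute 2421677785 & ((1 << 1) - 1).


2421677785 & 1 = 1

1


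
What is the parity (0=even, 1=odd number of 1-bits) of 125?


0b1111101 has 6 ones => parity 0

0


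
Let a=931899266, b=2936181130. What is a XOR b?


931899266 ^ 2936181130 = 2559129096

2559129096


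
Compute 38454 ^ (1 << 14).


38454 ^ (1 << 14) = 38454 ^ 16384 = 54838

54838


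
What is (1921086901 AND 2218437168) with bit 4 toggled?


Step 1: 1921086901 & 2218437168 = 8240
Step 2: 8240 ^ (1 << 4) = 8240 ^ 16 = 8224

8224


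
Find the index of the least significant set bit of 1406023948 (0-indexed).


0b1010011110011100011100100001100. Lowest set bit at position 2

2


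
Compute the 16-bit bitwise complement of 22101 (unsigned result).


~0b101011001010101 = 0b1010100110101010 = 43434 (16-bit unsigned)

43434


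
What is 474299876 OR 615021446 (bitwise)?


0b11100010001010011110111100100 | 0b100100101010000111101110000110 = 0b111100111011010111111111100110 = 1022197734

1022197734


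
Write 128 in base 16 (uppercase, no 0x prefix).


128 = 80 hex

80


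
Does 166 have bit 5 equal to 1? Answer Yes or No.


0b10100110, bit 5 = 1. Yes

Yes


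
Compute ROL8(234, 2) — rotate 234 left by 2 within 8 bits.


Rotate 0b11101010 left by 2 (8-bit) = 0b10101011 = 171

171


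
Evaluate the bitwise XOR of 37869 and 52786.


0b1001001111101101 ^ 0b1100111000110010 = 0b101110111011111 = 24031

24031


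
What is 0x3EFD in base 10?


3EFD hex = 16125 decimal

16125


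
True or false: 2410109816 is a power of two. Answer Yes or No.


0b10001111101001110101101101111000. Multiple bits set => No

No


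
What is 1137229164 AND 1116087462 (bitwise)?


0b1000011110010001011110101101100 & 0b1000010100001100010010010100110 = 0b1000010100000000010010000100100 = 1115694116

1115694116


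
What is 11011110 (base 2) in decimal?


11011110 in decimal = 222

222


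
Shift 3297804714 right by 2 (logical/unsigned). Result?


0b11000100100100001000000110101010 >> 2 = 0b110001001001000010000001101010 = 824451178

824451178


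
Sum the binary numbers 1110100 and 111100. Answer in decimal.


1110100 + 111100 = 10110000 = 176

176


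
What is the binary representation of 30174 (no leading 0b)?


30174 = 111010111011110 in binary

111010111011110


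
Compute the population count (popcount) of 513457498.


0b11110100110101011110101011010 has 18 set bits

18


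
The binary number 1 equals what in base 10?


1 in decimal = 1

1


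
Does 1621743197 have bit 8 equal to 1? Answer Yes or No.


0b1100000101010011101011001011101, bit 8 = 0. No

No


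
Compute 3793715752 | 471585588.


0b11100010000111111000001000101000 | 0b11100000110111101001100110100 = 0b11111110000111111101001100111100 = 4263498556

4263498556


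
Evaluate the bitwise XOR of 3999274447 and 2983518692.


0b11101110011000000001010111001111 ^ 0b10110001110101001110000111100100 = 0b1011111101101001111010000101011 = 1605694507

1605694507


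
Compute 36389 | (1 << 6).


36389 | (1 << 6) = 36389 | 64 = 36453

36453


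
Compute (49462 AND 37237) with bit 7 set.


Step 1: 49462 & 37237 = 33076
Step 2: 33076 | (1 << 7) = 33076 | 128 = 33204

33204


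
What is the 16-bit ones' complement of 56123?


56123 ^ 65535 = 9412

9412


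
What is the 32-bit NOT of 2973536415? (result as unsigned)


~0b10110001001111001001000010011111 = 0b1001110110000110110111101100000 = 1321430880 (32-bit unsigned)

1321430880


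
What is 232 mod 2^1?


232 & 1 = 0

0


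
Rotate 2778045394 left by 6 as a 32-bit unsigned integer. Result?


Rotate 0b10100101100101011001101111010010 left by 6 (32-bit) = 0b1100101011001101111010010101001 = 1701246121

1701246121
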